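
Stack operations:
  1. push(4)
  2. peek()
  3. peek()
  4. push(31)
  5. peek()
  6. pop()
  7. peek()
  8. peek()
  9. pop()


push(4) -> [4]
peek()->4
peek()->4
push(31) -> [4, 31]
peek()->31
pop()->31, [4]
peek()->4
peek()->4
pop()->4, []

Final stack: []


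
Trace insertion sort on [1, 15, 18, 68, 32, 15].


Initial: [1, 15, 18, 68, 32, 15]
Insert 15: [1, 15, 18, 68, 32, 15]
Insert 18: [1, 15, 18, 68, 32, 15]
Insert 68: [1, 15, 18, 68, 32, 15]
Insert 32: [1, 15, 18, 32, 68, 15]
Insert 15: [1, 15, 15, 18, 32, 68]

Sorted: [1, 15, 15, 18, 32, 68]


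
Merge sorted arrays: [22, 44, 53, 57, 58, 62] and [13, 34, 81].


Take 13 from B
Take 22 from A
Take 34 from B
Take 44 from A
Take 53 from A
Take 57 from A
Take 58 from A
Take 62 from A

Merged: [13, 22, 34, 44, 53, 57, 58, 62, 81]


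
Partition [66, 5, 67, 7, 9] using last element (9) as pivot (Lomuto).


Pivot: 9
  5 <= 9: swap -> [5, 66, 67, 7, 9]
  7 <= 9: swap -> [5, 7, 67, 66, 9]
Place pivot at 2: [5, 7, 9, 66, 67]

Partitioned: [5, 7, 9, 66, 67]


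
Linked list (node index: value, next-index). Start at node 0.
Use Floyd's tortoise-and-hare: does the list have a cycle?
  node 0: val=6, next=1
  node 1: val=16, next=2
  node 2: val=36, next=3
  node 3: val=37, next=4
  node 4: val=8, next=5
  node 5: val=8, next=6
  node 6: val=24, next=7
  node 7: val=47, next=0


Floyd's tortoise (slow, +1) and hare (fast, +2):
  init: slow=0, fast=0
  step 1: slow=1, fast=2
  step 2: slow=2, fast=4
  step 3: slow=3, fast=6
  step 4: slow=4, fast=0
  step 5: slow=5, fast=2
  step 6: slow=6, fast=4
  step 7: slow=7, fast=6
  step 8: slow=0, fast=0
  slow == fast at node 0: cycle detected

Cycle: yes


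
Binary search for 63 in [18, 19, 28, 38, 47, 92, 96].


Step 1: lo=0, hi=6, mid=3, val=38
Step 2: lo=4, hi=6, mid=5, val=92
Step 3: lo=4, hi=4, mid=4, val=47

Not found


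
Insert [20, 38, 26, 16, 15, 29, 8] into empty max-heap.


Insert 20: [20]
Insert 38: [38, 20]
Insert 26: [38, 20, 26]
Insert 16: [38, 20, 26, 16]
Insert 15: [38, 20, 26, 16, 15]
Insert 29: [38, 20, 29, 16, 15, 26]
Insert 8: [38, 20, 29, 16, 15, 26, 8]

Final heap: [38, 20, 29, 16, 15, 26, 8]


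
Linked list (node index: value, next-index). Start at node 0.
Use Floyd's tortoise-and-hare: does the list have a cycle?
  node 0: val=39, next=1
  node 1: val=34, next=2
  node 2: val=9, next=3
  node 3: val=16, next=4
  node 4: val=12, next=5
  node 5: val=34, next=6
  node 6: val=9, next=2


Floyd's tortoise (slow, +1) and hare (fast, +2):
  init: slow=0, fast=0
  step 1: slow=1, fast=2
  step 2: slow=2, fast=4
  step 3: slow=3, fast=6
  step 4: slow=4, fast=3
  step 5: slow=5, fast=5
  slow == fast at node 5: cycle detected

Cycle: yes


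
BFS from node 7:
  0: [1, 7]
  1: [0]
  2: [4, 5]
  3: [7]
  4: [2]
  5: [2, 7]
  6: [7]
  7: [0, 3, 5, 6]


Visit 7, enqueue [0, 3, 5, 6]
Visit 0, enqueue [1]
Visit 3, enqueue []
Visit 5, enqueue [2]
Visit 6, enqueue []
Visit 1, enqueue []
Visit 2, enqueue [4]
Visit 4, enqueue []

BFS order: [7, 0, 3, 5, 6, 1, 2, 4]


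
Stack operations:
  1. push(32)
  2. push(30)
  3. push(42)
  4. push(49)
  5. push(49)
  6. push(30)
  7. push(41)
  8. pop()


push(32) -> [32]
push(30) -> [32, 30]
push(42) -> [32, 30, 42]
push(49) -> [32, 30, 42, 49]
push(49) -> [32, 30, 42, 49, 49]
push(30) -> [32, 30, 42, 49, 49, 30]
push(41) -> [32, 30, 42, 49, 49, 30, 41]
pop()->41, [32, 30, 42, 49, 49, 30]

Final stack: [32, 30, 42, 49, 49, 30]


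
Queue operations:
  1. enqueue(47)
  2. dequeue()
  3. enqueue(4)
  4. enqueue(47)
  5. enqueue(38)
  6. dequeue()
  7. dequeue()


enqueue(47) -> [47]
dequeue()->47, []
enqueue(4) -> [4]
enqueue(47) -> [4, 47]
enqueue(38) -> [4, 47, 38]
dequeue()->4, [47, 38]
dequeue()->47, [38]

Final queue: [38]


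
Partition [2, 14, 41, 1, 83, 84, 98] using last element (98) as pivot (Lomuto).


Pivot: 98
  2 <= 98: advance i (no swap)
  14 <= 98: advance i (no swap)
  41 <= 98: advance i (no swap)
  1 <= 98: advance i (no swap)
  83 <= 98: advance i (no swap)
  84 <= 98: advance i (no swap)
Place pivot at 6: [2, 14, 41, 1, 83, 84, 98]

Partitioned: [2, 14, 41, 1, 83, 84, 98]


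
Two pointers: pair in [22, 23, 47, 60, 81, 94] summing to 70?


lo=0(22)+hi=5(94)=116
lo=0(22)+hi=4(81)=103
lo=0(22)+hi=3(60)=82
lo=0(22)+hi=2(47)=69
lo=1(23)+hi=2(47)=70

Yes: 23+47=70


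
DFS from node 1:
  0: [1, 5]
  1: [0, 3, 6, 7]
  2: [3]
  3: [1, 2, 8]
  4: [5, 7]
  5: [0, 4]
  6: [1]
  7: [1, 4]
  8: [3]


Visit 1, push [7, 6, 3, 0]
Visit 0, push [5]
Visit 5, push [4]
Visit 4, push [7]
Visit 7, push []
Visit 3, push [8, 2]
Visit 2, push []
Visit 8, push []
Visit 6, push []

DFS order: [1, 0, 5, 4, 7, 3, 2, 8, 6]


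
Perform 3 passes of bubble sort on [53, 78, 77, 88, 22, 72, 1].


Initial: [53, 78, 77, 88, 22, 72, 1]
Pass 1: [53, 77, 78, 22, 72, 1, 88] (4 swaps)
Pass 2: [53, 77, 22, 72, 1, 78, 88] (3 swaps)
Pass 3: [53, 22, 72, 1, 77, 78, 88] (3 swaps)

After 3 passes: [53, 22, 72, 1, 77, 78, 88]


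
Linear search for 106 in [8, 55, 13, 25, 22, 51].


i=0: 8!=106
i=1: 55!=106
i=2: 13!=106
i=3: 25!=106
i=4: 22!=106
i=5: 51!=106

Not found, 6 comps


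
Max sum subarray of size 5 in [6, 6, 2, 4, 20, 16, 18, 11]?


[0:5]: 38
[1:6]: 48
[2:7]: 60
[3:8]: 69

Max: 69 at [3:8]


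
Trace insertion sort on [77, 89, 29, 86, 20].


Initial: [77, 89, 29, 86, 20]
Insert 89: [77, 89, 29, 86, 20]
Insert 29: [29, 77, 89, 86, 20]
Insert 86: [29, 77, 86, 89, 20]
Insert 20: [20, 29, 77, 86, 89]

Sorted: [20, 29, 77, 86, 89]


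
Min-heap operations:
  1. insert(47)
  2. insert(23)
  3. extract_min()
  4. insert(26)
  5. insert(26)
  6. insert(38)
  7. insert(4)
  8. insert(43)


insert(47) -> [47]
insert(23) -> [23, 47]
extract_min()->23, [47]
insert(26) -> [26, 47]
insert(26) -> [26, 47, 26]
insert(38) -> [26, 38, 26, 47]
insert(4) -> [4, 26, 26, 47, 38]
insert(43) -> [4, 26, 26, 47, 38, 43]

Final heap: [4, 26, 26, 47, 38, 43]


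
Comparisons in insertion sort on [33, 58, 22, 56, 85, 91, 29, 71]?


Algorithm: insertion sort
Input: [33, 58, 22, 56, 85, 91, 29, 71]
Sorted: [22, 29, 33, 56, 58, 71, 85, 91]

16


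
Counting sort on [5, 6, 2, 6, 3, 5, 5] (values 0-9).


Input: [5, 6, 2, 6, 3, 5, 5]
Counts: [0, 0, 1, 1, 0, 3, 2, 0, 0, 0]

Sorted: [2, 3, 5, 5, 5, 6, 6]


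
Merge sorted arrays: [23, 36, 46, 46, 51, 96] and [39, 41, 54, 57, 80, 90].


Take 23 from A
Take 36 from A
Take 39 from B
Take 41 from B
Take 46 from A
Take 46 from A
Take 51 from A
Take 54 from B
Take 57 from B
Take 80 from B
Take 90 from B

Merged: [23, 36, 39, 41, 46, 46, 51, 54, 57, 80, 90, 96]


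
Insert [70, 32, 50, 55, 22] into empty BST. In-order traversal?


Insert 70: root
Insert 32: L from 70
Insert 50: L from 70 -> R from 32
Insert 55: L from 70 -> R from 32 -> R from 50
Insert 22: L from 70 -> L from 32

In-order: [22, 32, 50, 55, 70]


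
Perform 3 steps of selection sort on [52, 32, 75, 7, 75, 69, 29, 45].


Initial: [52, 32, 75, 7, 75, 69, 29, 45]
Step 1: min=7 at 3
  Swap: [7, 32, 75, 52, 75, 69, 29, 45]
Step 2: min=29 at 6
  Swap: [7, 29, 75, 52, 75, 69, 32, 45]
Step 3: min=32 at 6
  Swap: [7, 29, 32, 52, 75, 69, 75, 45]

After 3 steps: [7, 29, 32, 52, 75, 69, 75, 45]


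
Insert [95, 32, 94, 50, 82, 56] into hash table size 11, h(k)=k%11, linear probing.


Insert 95: h=7 -> slot 7
Insert 32: h=10 -> slot 10
Insert 94: h=6 -> slot 6
Insert 50: h=6, 2 probes -> slot 8
Insert 82: h=5 -> slot 5
Insert 56: h=1 -> slot 1

Table: [None, 56, None, None, None, 82, 94, 95, 50, None, 32]


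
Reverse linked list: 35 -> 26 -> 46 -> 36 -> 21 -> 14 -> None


Step 1: curr=35, set curr.next=prev(None) | reversed so far: 35
Step 2: curr=26, set curr.next=prev(35) | reversed so far: 26 -> 35
Step 3: curr=46, set curr.next=prev(26) | reversed so far: 46 -> 26 -> 35
Step 4: curr=36, set curr.next=prev(46) | reversed so far: 36 -> 46 -> 26 -> 35
Step 5: curr=21, set curr.next=prev(36) | reversed so far: 21 -> 36 -> 46 -> 26 -> 35
Step 6: curr=14, set curr.next=prev(21) | reversed so far: 14 -> 21 -> 36 -> 46 -> 26 -> 35

14 -> 21 -> 36 -> 46 -> 26 -> 35 -> None


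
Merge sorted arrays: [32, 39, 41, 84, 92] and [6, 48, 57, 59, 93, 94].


Take 6 from B
Take 32 from A
Take 39 from A
Take 41 from A
Take 48 from B
Take 57 from B
Take 59 from B
Take 84 from A
Take 92 from A

Merged: [6, 32, 39, 41, 48, 57, 59, 84, 92, 93, 94]


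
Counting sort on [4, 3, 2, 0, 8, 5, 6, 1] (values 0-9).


Input: [4, 3, 2, 0, 8, 5, 6, 1]
Counts: [1, 1, 1, 1, 1, 1, 1, 0, 1, 0]

Sorted: [0, 1, 2, 3, 4, 5, 6, 8]


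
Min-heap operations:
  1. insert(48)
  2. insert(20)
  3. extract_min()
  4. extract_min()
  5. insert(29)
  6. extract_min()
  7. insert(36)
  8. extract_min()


insert(48) -> [48]
insert(20) -> [20, 48]
extract_min()->20, [48]
extract_min()->48, []
insert(29) -> [29]
extract_min()->29, []
insert(36) -> [36]
extract_min()->36, []

Final heap: []


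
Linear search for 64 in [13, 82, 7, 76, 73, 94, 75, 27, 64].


i=0: 13!=64
i=1: 82!=64
i=2: 7!=64
i=3: 76!=64
i=4: 73!=64
i=5: 94!=64
i=6: 75!=64
i=7: 27!=64
i=8: 64==64 found!

Found at 8, 9 comps


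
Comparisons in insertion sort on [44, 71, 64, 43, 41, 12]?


Algorithm: insertion sort
Input: [44, 71, 64, 43, 41, 12]
Sorted: [12, 41, 43, 44, 64, 71]

15


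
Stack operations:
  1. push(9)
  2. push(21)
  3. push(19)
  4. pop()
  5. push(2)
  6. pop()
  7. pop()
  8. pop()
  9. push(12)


push(9) -> [9]
push(21) -> [9, 21]
push(19) -> [9, 21, 19]
pop()->19, [9, 21]
push(2) -> [9, 21, 2]
pop()->2, [9, 21]
pop()->21, [9]
pop()->9, []
push(12) -> [12]

Final stack: [12]


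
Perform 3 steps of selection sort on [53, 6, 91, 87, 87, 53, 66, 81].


Initial: [53, 6, 91, 87, 87, 53, 66, 81]
Step 1: min=6 at 1
  Swap: [6, 53, 91, 87, 87, 53, 66, 81]
Step 2: min=53 at 1
  Swap: [6, 53, 91, 87, 87, 53, 66, 81]
Step 3: min=53 at 5
  Swap: [6, 53, 53, 87, 87, 91, 66, 81]

After 3 steps: [6, 53, 53, 87, 87, 91, 66, 81]


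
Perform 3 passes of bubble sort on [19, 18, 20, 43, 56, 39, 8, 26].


Initial: [19, 18, 20, 43, 56, 39, 8, 26]
Pass 1: [18, 19, 20, 43, 39, 8, 26, 56] (4 swaps)
Pass 2: [18, 19, 20, 39, 8, 26, 43, 56] (3 swaps)
Pass 3: [18, 19, 20, 8, 26, 39, 43, 56] (2 swaps)

After 3 passes: [18, 19, 20, 8, 26, 39, 43, 56]


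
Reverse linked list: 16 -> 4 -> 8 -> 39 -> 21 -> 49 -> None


Step 1: curr=16, set curr.next=prev(None) | reversed so far: 16
Step 2: curr=4, set curr.next=prev(16) | reversed so far: 4 -> 16
Step 3: curr=8, set curr.next=prev(4) | reversed so far: 8 -> 4 -> 16
Step 4: curr=39, set curr.next=prev(8) | reversed so far: 39 -> 8 -> 4 -> 16
Step 5: curr=21, set curr.next=prev(39) | reversed so far: 21 -> 39 -> 8 -> 4 -> 16
Step 6: curr=49, set curr.next=prev(21) | reversed so far: 49 -> 21 -> 39 -> 8 -> 4 -> 16

49 -> 21 -> 39 -> 8 -> 4 -> 16 -> None


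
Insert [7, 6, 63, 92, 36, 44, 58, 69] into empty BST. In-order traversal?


Insert 7: root
Insert 6: L from 7
Insert 63: R from 7
Insert 92: R from 7 -> R from 63
Insert 36: R from 7 -> L from 63
Insert 44: R from 7 -> L from 63 -> R from 36
Insert 58: R from 7 -> L from 63 -> R from 36 -> R from 44
Insert 69: R from 7 -> R from 63 -> L from 92

In-order: [6, 7, 36, 44, 58, 63, 69, 92]


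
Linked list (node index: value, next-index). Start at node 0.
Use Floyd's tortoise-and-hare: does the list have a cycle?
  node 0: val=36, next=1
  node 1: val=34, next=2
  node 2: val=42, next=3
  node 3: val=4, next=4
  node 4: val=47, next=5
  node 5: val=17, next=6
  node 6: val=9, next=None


Floyd's tortoise (slow, +1) and hare (fast, +2):
  init: slow=0, fast=0
  step 1: slow=1, fast=2
  step 2: slow=2, fast=4
  step 3: slow=3, fast=6
  step 4: fast -> None, no cycle

Cycle: no


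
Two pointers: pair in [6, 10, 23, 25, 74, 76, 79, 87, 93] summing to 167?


lo=0(6)+hi=8(93)=99
lo=1(10)+hi=8(93)=103
lo=2(23)+hi=8(93)=116
lo=3(25)+hi=8(93)=118
lo=4(74)+hi=8(93)=167

Yes: 74+93=167


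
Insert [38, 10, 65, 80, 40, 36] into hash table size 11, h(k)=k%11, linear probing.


Insert 38: h=5 -> slot 5
Insert 10: h=10 -> slot 10
Insert 65: h=10, 1 probes -> slot 0
Insert 80: h=3 -> slot 3
Insert 40: h=7 -> slot 7
Insert 36: h=3, 1 probes -> slot 4

Table: [65, None, None, 80, 36, 38, None, 40, None, None, 10]


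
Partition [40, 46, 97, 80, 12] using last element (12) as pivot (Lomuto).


Pivot: 12
Place pivot at 0: [12, 46, 97, 80, 40]

Partitioned: [12, 46, 97, 80, 40]


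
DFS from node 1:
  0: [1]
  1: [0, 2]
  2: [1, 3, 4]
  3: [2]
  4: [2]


Visit 1, push [2, 0]
Visit 0, push []
Visit 2, push [4, 3]
Visit 3, push []
Visit 4, push []

DFS order: [1, 0, 2, 3, 4]


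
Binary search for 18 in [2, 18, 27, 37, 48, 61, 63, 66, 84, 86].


Step 1: lo=0, hi=9, mid=4, val=48
Step 2: lo=0, hi=3, mid=1, val=18

Found at index 1


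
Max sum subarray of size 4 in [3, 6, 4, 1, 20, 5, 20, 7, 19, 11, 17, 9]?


[0:4]: 14
[1:5]: 31
[2:6]: 30
[3:7]: 46
[4:8]: 52
[5:9]: 51
[6:10]: 57
[7:11]: 54
[8:12]: 56

Max: 57 at [6:10]


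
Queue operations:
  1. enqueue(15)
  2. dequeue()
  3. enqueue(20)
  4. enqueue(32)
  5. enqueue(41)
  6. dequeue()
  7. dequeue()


enqueue(15) -> [15]
dequeue()->15, []
enqueue(20) -> [20]
enqueue(32) -> [20, 32]
enqueue(41) -> [20, 32, 41]
dequeue()->20, [32, 41]
dequeue()->32, [41]

Final queue: [41]


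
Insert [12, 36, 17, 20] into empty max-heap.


Insert 12: [12]
Insert 36: [36, 12]
Insert 17: [36, 12, 17]
Insert 20: [36, 20, 17, 12]

Final heap: [36, 20, 17, 12]


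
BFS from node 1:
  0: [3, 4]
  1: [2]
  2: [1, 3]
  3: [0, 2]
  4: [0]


Visit 1, enqueue [2]
Visit 2, enqueue [3]
Visit 3, enqueue [0]
Visit 0, enqueue [4]
Visit 4, enqueue []

BFS order: [1, 2, 3, 0, 4]


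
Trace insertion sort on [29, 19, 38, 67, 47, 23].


Initial: [29, 19, 38, 67, 47, 23]
Insert 19: [19, 29, 38, 67, 47, 23]
Insert 38: [19, 29, 38, 67, 47, 23]
Insert 67: [19, 29, 38, 67, 47, 23]
Insert 47: [19, 29, 38, 47, 67, 23]
Insert 23: [19, 23, 29, 38, 47, 67]

Sorted: [19, 23, 29, 38, 47, 67]


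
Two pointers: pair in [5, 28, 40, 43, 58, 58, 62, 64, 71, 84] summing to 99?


lo=0(5)+hi=9(84)=89
lo=1(28)+hi=9(84)=112
lo=1(28)+hi=8(71)=99

Yes: 28+71=99


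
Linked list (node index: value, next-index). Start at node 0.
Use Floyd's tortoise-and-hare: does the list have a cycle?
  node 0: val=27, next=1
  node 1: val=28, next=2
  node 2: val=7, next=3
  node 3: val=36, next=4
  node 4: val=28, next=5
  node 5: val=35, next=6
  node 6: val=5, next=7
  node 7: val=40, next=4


Floyd's tortoise (slow, +1) and hare (fast, +2):
  init: slow=0, fast=0
  step 1: slow=1, fast=2
  step 2: slow=2, fast=4
  step 3: slow=3, fast=6
  step 4: slow=4, fast=4
  slow == fast at node 4: cycle detected

Cycle: yes


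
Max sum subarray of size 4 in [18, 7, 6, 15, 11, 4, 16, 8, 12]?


[0:4]: 46
[1:5]: 39
[2:6]: 36
[3:7]: 46
[4:8]: 39
[5:9]: 40

Max: 46 at [0:4]


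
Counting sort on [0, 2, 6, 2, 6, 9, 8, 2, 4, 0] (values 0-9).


Input: [0, 2, 6, 2, 6, 9, 8, 2, 4, 0]
Counts: [2, 0, 3, 0, 1, 0, 2, 0, 1, 1]

Sorted: [0, 0, 2, 2, 2, 4, 6, 6, 8, 9]


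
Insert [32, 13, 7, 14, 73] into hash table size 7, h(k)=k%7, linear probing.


Insert 32: h=4 -> slot 4
Insert 13: h=6 -> slot 6
Insert 7: h=0 -> slot 0
Insert 14: h=0, 1 probes -> slot 1
Insert 73: h=3 -> slot 3

Table: [7, 14, None, 73, 32, None, 13]


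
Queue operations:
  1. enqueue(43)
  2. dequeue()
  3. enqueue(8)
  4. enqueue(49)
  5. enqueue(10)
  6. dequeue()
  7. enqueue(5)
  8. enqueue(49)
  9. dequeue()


enqueue(43) -> [43]
dequeue()->43, []
enqueue(8) -> [8]
enqueue(49) -> [8, 49]
enqueue(10) -> [8, 49, 10]
dequeue()->8, [49, 10]
enqueue(5) -> [49, 10, 5]
enqueue(49) -> [49, 10, 5, 49]
dequeue()->49, [10, 5, 49]

Final queue: [10, 5, 49]


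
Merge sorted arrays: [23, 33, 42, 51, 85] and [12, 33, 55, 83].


Take 12 from B
Take 23 from A
Take 33 from A
Take 33 from B
Take 42 from A
Take 51 from A
Take 55 from B
Take 83 from B

Merged: [12, 23, 33, 33, 42, 51, 55, 83, 85]


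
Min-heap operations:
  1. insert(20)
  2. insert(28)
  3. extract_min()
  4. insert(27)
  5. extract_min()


insert(20) -> [20]
insert(28) -> [20, 28]
extract_min()->20, [28]
insert(27) -> [27, 28]
extract_min()->27, [28]

Final heap: [28]


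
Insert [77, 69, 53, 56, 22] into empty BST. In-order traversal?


Insert 77: root
Insert 69: L from 77
Insert 53: L from 77 -> L from 69
Insert 56: L from 77 -> L from 69 -> R from 53
Insert 22: L from 77 -> L from 69 -> L from 53

In-order: [22, 53, 56, 69, 77]


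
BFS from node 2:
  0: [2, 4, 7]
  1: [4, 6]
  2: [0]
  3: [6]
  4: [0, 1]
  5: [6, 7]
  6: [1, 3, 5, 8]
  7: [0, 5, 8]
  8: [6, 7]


Visit 2, enqueue [0]
Visit 0, enqueue [4, 7]
Visit 4, enqueue [1]
Visit 7, enqueue [5, 8]
Visit 1, enqueue [6]
Visit 5, enqueue []
Visit 8, enqueue []
Visit 6, enqueue [3]
Visit 3, enqueue []

BFS order: [2, 0, 4, 7, 1, 5, 8, 6, 3]


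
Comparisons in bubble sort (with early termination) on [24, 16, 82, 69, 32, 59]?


Algorithm: bubble sort (with early termination)
Input: [24, 16, 82, 69, 32, 59]
Sorted: [16, 24, 32, 59, 69, 82]

12


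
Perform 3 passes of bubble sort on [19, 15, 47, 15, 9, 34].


Initial: [19, 15, 47, 15, 9, 34]
Pass 1: [15, 19, 15, 9, 34, 47] (4 swaps)
Pass 2: [15, 15, 9, 19, 34, 47] (2 swaps)
Pass 3: [15, 9, 15, 19, 34, 47] (1 swaps)

After 3 passes: [15, 9, 15, 19, 34, 47]


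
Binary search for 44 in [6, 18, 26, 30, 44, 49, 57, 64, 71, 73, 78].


Step 1: lo=0, hi=10, mid=5, val=49
Step 2: lo=0, hi=4, mid=2, val=26
Step 3: lo=3, hi=4, mid=3, val=30
Step 4: lo=4, hi=4, mid=4, val=44

Found at index 4


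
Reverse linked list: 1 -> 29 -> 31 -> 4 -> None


Step 1: curr=1, set curr.next=prev(None) | reversed so far: 1
Step 2: curr=29, set curr.next=prev(1) | reversed so far: 29 -> 1
Step 3: curr=31, set curr.next=prev(29) | reversed so far: 31 -> 29 -> 1
Step 4: curr=4, set curr.next=prev(31) | reversed so far: 4 -> 31 -> 29 -> 1

4 -> 31 -> 29 -> 1 -> None


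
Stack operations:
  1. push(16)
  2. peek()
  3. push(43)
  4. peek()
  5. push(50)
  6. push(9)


push(16) -> [16]
peek()->16
push(43) -> [16, 43]
peek()->43
push(50) -> [16, 43, 50]
push(9) -> [16, 43, 50, 9]

Final stack: [16, 43, 50, 9]


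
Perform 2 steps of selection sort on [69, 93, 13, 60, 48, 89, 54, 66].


Initial: [69, 93, 13, 60, 48, 89, 54, 66]
Step 1: min=13 at 2
  Swap: [13, 93, 69, 60, 48, 89, 54, 66]
Step 2: min=48 at 4
  Swap: [13, 48, 69, 60, 93, 89, 54, 66]

After 2 steps: [13, 48, 69, 60, 93, 89, 54, 66]


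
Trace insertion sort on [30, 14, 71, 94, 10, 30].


Initial: [30, 14, 71, 94, 10, 30]
Insert 14: [14, 30, 71, 94, 10, 30]
Insert 71: [14, 30, 71, 94, 10, 30]
Insert 94: [14, 30, 71, 94, 10, 30]
Insert 10: [10, 14, 30, 71, 94, 30]
Insert 30: [10, 14, 30, 30, 71, 94]

Sorted: [10, 14, 30, 30, 71, 94]


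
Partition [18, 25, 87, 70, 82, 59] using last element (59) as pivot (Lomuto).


Pivot: 59
  18 <= 59: advance i (no swap)
  25 <= 59: advance i (no swap)
Place pivot at 2: [18, 25, 59, 70, 82, 87]

Partitioned: [18, 25, 59, 70, 82, 87]


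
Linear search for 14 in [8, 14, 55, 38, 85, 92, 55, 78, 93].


i=0: 8!=14
i=1: 14==14 found!

Found at 1, 2 comps


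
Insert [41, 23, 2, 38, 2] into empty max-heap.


Insert 41: [41]
Insert 23: [41, 23]
Insert 2: [41, 23, 2]
Insert 38: [41, 38, 2, 23]
Insert 2: [41, 38, 2, 23, 2]

Final heap: [41, 38, 2, 23, 2]


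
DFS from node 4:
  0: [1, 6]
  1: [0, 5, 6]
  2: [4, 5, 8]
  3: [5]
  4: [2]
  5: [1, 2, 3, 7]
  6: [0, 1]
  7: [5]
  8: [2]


Visit 4, push [2]
Visit 2, push [8, 5]
Visit 5, push [7, 3, 1]
Visit 1, push [6, 0]
Visit 0, push [6]
Visit 6, push []
Visit 3, push []
Visit 7, push []
Visit 8, push []

DFS order: [4, 2, 5, 1, 0, 6, 3, 7, 8]


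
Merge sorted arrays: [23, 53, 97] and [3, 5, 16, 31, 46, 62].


Take 3 from B
Take 5 from B
Take 16 from B
Take 23 from A
Take 31 from B
Take 46 from B
Take 53 from A
Take 62 from B

Merged: [3, 5, 16, 23, 31, 46, 53, 62, 97]


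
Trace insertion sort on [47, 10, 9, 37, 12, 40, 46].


Initial: [47, 10, 9, 37, 12, 40, 46]
Insert 10: [10, 47, 9, 37, 12, 40, 46]
Insert 9: [9, 10, 47, 37, 12, 40, 46]
Insert 37: [9, 10, 37, 47, 12, 40, 46]
Insert 12: [9, 10, 12, 37, 47, 40, 46]
Insert 40: [9, 10, 12, 37, 40, 47, 46]
Insert 46: [9, 10, 12, 37, 40, 46, 47]

Sorted: [9, 10, 12, 37, 40, 46, 47]


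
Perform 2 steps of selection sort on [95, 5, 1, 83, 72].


Initial: [95, 5, 1, 83, 72]
Step 1: min=1 at 2
  Swap: [1, 5, 95, 83, 72]
Step 2: min=5 at 1
  Swap: [1, 5, 95, 83, 72]

After 2 steps: [1, 5, 95, 83, 72]


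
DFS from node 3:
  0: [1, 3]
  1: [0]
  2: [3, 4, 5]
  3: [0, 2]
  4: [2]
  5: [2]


Visit 3, push [2, 0]
Visit 0, push [1]
Visit 1, push []
Visit 2, push [5, 4]
Visit 4, push []
Visit 5, push []

DFS order: [3, 0, 1, 2, 4, 5]


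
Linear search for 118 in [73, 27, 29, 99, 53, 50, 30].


i=0: 73!=118
i=1: 27!=118
i=2: 29!=118
i=3: 99!=118
i=4: 53!=118
i=5: 50!=118
i=6: 30!=118

Not found, 7 comps


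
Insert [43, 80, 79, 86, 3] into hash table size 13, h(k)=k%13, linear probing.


Insert 43: h=4 -> slot 4
Insert 80: h=2 -> slot 2
Insert 79: h=1 -> slot 1
Insert 86: h=8 -> slot 8
Insert 3: h=3 -> slot 3

Table: [None, 79, 80, 3, 43, None, None, None, 86, None, None, None, None]


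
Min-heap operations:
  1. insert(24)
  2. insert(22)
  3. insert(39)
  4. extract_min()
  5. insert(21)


insert(24) -> [24]
insert(22) -> [22, 24]
insert(39) -> [22, 24, 39]
extract_min()->22, [24, 39]
insert(21) -> [21, 39, 24]

Final heap: [21, 39, 24]


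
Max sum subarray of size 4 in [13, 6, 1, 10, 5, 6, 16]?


[0:4]: 30
[1:5]: 22
[2:6]: 22
[3:7]: 37

Max: 37 at [3:7]


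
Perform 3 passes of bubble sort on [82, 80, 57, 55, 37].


Initial: [82, 80, 57, 55, 37]
Pass 1: [80, 57, 55, 37, 82] (4 swaps)
Pass 2: [57, 55, 37, 80, 82] (3 swaps)
Pass 3: [55, 37, 57, 80, 82] (2 swaps)

After 3 passes: [55, 37, 57, 80, 82]


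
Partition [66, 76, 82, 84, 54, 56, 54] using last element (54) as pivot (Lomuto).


Pivot: 54
  54 <= 54: swap -> [54, 76, 82, 84, 66, 56, 54]
Place pivot at 1: [54, 54, 82, 84, 66, 56, 76]

Partitioned: [54, 54, 82, 84, 66, 56, 76]


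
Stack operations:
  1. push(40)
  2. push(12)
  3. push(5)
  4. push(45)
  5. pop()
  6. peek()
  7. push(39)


push(40) -> [40]
push(12) -> [40, 12]
push(5) -> [40, 12, 5]
push(45) -> [40, 12, 5, 45]
pop()->45, [40, 12, 5]
peek()->5
push(39) -> [40, 12, 5, 39]

Final stack: [40, 12, 5, 39]


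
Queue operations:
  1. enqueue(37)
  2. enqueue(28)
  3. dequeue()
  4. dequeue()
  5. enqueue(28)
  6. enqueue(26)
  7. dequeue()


enqueue(37) -> [37]
enqueue(28) -> [37, 28]
dequeue()->37, [28]
dequeue()->28, []
enqueue(28) -> [28]
enqueue(26) -> [28, 26]
dequeue()->28, [26]

Final queue: [26]


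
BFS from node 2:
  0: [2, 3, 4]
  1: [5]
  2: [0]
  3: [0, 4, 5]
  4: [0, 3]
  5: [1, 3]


Visit 2, enqueue [0]
Visit 0, enqueue [3, 4]
Visit 3, enqueue [5]
Visit 4, enqueue []
Visit 5, enqueue [1]
Visit 1, enqueue []

BFS order: [2, 0, 3, 4, 5, 1]


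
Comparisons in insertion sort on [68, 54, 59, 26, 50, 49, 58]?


Algorithm: insertion sort
Input: [68, 54, 59, 26, 50, 49, 58]
Sorted: [26, 49, 50, 54, 58, 59, 68]

18


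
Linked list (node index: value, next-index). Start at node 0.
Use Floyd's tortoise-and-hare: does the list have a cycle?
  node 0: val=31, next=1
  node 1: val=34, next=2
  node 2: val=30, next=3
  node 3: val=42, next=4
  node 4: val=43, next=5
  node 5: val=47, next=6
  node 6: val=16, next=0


Floyd's tortoise (slow, +1) and hare (fast, +2):
  init: slow=0, fast=0
  step 1: slow=1, fast=2
  step 2: slow=2, fast=4
  step 3: slow=3, fast=6
  step 4: slow=4, fast=1
  step 5: slow=5, fast=3
  step 6: slow=6, fast=5
  step 7: slow=0, fast=0
  slow == fast at node 0: cycle detected

Cycle: yes


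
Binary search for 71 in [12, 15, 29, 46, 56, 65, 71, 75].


Step 1: lo=0, hi=7, mid=3, val=46
Step 2: lo=4, hi=7, mid=5, val=65
Step 3: lo=6, hi=7, mid=6, val=71

Found at index 6


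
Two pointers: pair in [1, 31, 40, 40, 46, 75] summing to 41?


lo=0(1)+hi=5(75)=76
lo=0(1)+hi=4(46)=47
lo=0(1)+hi=3(40)=41

Yes: 1+40=41


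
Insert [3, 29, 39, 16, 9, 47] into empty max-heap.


Insert 3: [3]
Insert 29: [29, 3]
Insert 39: [39, 3, 29]
Insert 16: [39, 16, 29, 3]
Insert 9: [39, 16, 29, 3, 9]
Insert 47: [47, 16, 39, 3, 9, 29]

Final heap: [47, 16, 39, 3, 9, 29]


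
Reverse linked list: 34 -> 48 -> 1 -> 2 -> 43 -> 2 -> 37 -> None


Step 1: curr=34, set curr.next=prev(None) | reversed so far: 34
Step 2: curr=48, set curr.next=prev(34) | reversed so far: 48 -> 34
Step 3: curr=1, set curr.next=prev(48) | reversed so far: 1 -> 48 -> 34
Step 4: curr=2, set curr.next=prev(1) | reversed so far: 2 -> 1 -> 48 -> 34
Step 5: curr=43, set curr.next=prev(2) | reversed so far: 43 -> 2 -> 1 -> 48 -> 34
Step 6: curr=2, set curr.next=prev(43) | reversed so far: 2 -> 43 -> 2 -> 1 -> 48 -> 34
Step 7: curr=37, set curr.next=prev(2) | reversed so far: 37 -> 2 -> 43 -> 2 -> 1 -> 48 -> 34

37 -> 2 -> 43 -> 2 -> 1 -> 48 -> 34 -> None


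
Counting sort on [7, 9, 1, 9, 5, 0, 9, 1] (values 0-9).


Input: [7, 9, 1, 9, 5, 0, 9, 1]
Counts: [1, 2, 0, 0, 0, 1, 0, 1, 0, 3]

Sorted: [0, 1, 1, 5, 7, 9, 9, 9]


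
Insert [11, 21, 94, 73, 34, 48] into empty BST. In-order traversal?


Insert 11: root
Insert 21: R from 11
Insert 94: R from 11 -> R from 21
Insert 73: R from 11 -> R from 21 -> L from 94
Insert 34: R from 11 -> R from 21 -> L from 94 -> L from 73
Insert 48: R from 11 -> R from 21 -> L from 94 -> L from 73 -> R from 34

In-order: [11, 21, 34, 48, 73, 94]


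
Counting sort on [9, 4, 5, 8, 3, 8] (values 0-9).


Input: [9, 4, 5, 8, 3, 8]
Counts: [0, 0, 0, 1, 1, 1, 0, 0, 2, 1]

Sorted: [3, 4, 5, 8, 8, 9]


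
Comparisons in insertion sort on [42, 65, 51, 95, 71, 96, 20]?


Algorithm: insertion sort
Input: [42, 65, 51, 95, 71, 96, 20]
Sorted: [20, 42, 51, 65, 71, 95, 96]

13


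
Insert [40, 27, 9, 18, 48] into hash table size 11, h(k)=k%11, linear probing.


Insert 40: h=7 -> slot 7
Insert 27: h=5 -> slot 5
Insert 9: h=9 -> slot 9
Insert 18: h=7, 1 probes -> slot 8
Insert 48: h=4 -> slot 4

Table: [None, None, None, None, 48, 27, None, 40, 18, 9, None]


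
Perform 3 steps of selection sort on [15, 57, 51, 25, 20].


Initial: [15, 57, 51, 25, 20]
Step 1: min=15 at 0
  Swap: [15, 57, 51, 25, 20]
Step 2: min=20 at 4
  Swap: [15, 20, 51, 25, 57]
Step 3: min=25 at 3
  Swap: [15, 20, 25, 51, 57]

After 3 steps: [15, 20, 25, 51, 57]


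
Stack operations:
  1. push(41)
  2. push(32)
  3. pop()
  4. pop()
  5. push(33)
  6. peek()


push(41) -> [41]
push(32) -> [41, 32]
pop()->32, [41]
pop()->41, []
push(33) -> [33]
peek()->33

Final stack: [33]


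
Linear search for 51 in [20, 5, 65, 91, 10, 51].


i=0: 20!=51
i=1: 5!=51
i=2: 65!=51
i=3: 91!=51
i=4: 10!=51
i=5: 51==51 found!

Found at 5, 6 comps


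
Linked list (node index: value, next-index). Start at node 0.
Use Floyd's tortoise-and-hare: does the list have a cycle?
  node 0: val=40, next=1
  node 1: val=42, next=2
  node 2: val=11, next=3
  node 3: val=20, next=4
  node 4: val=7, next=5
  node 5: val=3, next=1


Floyd's tortoise (slow, +1) and hare (fast, +2):
  init: slow=0, fast=0
  step 1: slow=1, fast=2
  step 2: slow=2, fast=4
  step 3: slow=3, fast=1
  step 4: slow=4, fast=3
  step 5: slow=5, fast=5
  slow == fast at node 5: cycle detected

Cycle: yes


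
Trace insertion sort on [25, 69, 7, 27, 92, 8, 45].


Initial: [25, 69, 7, 27, 92, 8, 45]
Insert 69: [25, 69, 7, 27, 92, 8, 45]
Insert 7: [7, 25, 69, 27, 92, 8, 45]
Insert 27: [7, 25, 27, 69, 92, 8, 45]
Insert 92: [7, 25, 27, 69, 92, 8, 45]
Insert 8: [7, 8, 25, 27, 69, 92, 45]
Insert 45: [7, 8, 25, 27, 45, 69, 92]

Sorted: [7, 8, 25, 27, 45, 69, 92]


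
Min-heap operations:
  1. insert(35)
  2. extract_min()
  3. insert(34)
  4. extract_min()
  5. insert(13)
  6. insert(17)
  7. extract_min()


insert(35) -> [35]
extract_min()->35, []
insert(34) -> [34]
extract_min()->34, []
insert(13) -> [13]
insert(17) -> [13, 17]
extract_min()->13, [17]

Final heap: [17]


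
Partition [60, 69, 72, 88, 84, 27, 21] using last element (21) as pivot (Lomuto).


Pivot: 21
Place pivot at 0: [21, 69, 72, 88, 84, 27, 60]

Partitioned: [21, 69, 72, 88, 84, 27, 60]


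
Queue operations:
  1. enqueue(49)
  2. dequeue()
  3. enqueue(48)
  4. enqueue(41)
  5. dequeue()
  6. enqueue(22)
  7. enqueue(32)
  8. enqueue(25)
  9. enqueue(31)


enqueue(49) -> [49]
dequeue()->49, []
enqueue(48) -> [48]
enqueue(41) -> [48, 41]
dequeue()->48, [41]
enqueue(22) -> [41, 22]
enqueue(32) -> [41, 22, 32]
enqueue(25) -> [41, 22, 32, 25]
enqueue(31) -> [41, 22, 32, 25, 31]

Final queue: [41, 22, 32, 25, 31]


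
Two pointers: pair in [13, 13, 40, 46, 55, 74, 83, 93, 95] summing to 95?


lo=0(13)+hi=8(95)=108
lo=0(13)+hi=7(93)=106
lo=0(13)+hi=6(83)=96
lo=0(13)+hi=5(74)=87
lo=1(13)+hi=5(74)=87
lo=2(40)+hi=5(74)=114
lo=2(40)+hi=4(55)=95

Yes: 40+55=95


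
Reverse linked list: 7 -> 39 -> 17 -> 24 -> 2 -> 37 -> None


Step 1: curr=7, set curr.next=prev(None) | reversed so far: 7
Step 2: curr=39, set curr.next=prev(7) | reversed so far: 39 -> 7
Step 3: curr=17, set curr.next=prev(39) | reversed so far: 17 -> 39 -> 7
Step 4: curr=24, set curr.next=prev(17) | reversed so far: 24 -> 17 -> 39 -> 7
Step 5: curr=2, set curr.next=prev(24) | reversed so far: 2 -> 24 -> 17 -> 39 -> 7
Step 6: curr=37, set curr.next=prev(2) | reversed so far: 37 -> 2 -> 24 -> 17 -> 39 -> 7

37 -> 2 -> 24 -> 17 -> 39 -> 7 -> None


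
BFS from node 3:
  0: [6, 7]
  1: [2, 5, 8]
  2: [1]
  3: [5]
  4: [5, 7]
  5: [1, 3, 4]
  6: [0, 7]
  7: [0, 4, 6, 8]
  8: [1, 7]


Visit 3, enqueue [5]
Visit 5, enqueue [1, 4]
Visit 1, enqueue [2, 8]
Visit 4, enqueue [7]
Visit 2, enqueue []
Visit 8, enqueue []
Visit 7, enqueue [0, 6]
Visit 0, enqueue []
Visit 6, enqueue []

BFS order: [3, 5, 1, 4, 2, 8, 7, 0, 6]


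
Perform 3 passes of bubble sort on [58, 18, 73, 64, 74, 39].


Initial: [58, 18, 73, 64, 74, 39]
Pass 1: [18, 58, 64, 73, 39, 74] (3 swaps)
Pass 2: [18, 58, 64, 39, 73, 74] (1 swaps)
Pass 3: [18, 58, 39, 64, 73, 74] (1 swaps)

After 3 passes: [18, 58, 39, 64, 73, 74]


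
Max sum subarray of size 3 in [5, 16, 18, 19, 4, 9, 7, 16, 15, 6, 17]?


[0:3]: 39
[1:4]: 53
[2:5]: 41
[3:6]: 32
[4:7]: 20
[5:8]: 32
[6:9]: 38
[7:10]: 37
[8:11]: 38

Max: 53 at [1:4]


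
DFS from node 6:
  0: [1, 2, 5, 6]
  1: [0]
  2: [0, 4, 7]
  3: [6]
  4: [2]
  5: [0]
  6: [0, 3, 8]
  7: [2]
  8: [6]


Visit 6, push [8, 3, 0]
Visit 0, push [5, 2, 1]
Visit 1, push []
Visit 2, push [7, 4]
Visit 4, push []
Visit 7, push []
Visit 5, push []
Visit 3, push []
Visit 8, push []

DFS order: [6, 0, 1, 2, 4, 7, 5, 3, 8]


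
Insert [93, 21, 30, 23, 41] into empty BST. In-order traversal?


Insert 93: root
Insert 21: L from 93
Insert 30: L from 93 -> R from 21
Insert 23: L from 93 -> R from 21 -> L from 30
Insert 41: L from 93 -> R from 21 -> R from 30

In-order: [21, 23, 30, 41, 93]


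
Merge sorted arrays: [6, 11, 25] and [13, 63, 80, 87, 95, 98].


Take 6 from A
Take 11 from A
Take 13 from B
Take 25 from A

Merged: [6, 11, 13, 25, 63, 80, 87, 95, 98]


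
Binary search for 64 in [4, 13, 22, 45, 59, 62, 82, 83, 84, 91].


Step 1: lo=0, hi=9, mid=4, val=59
Step 2: lo=5, hi=9, mid=7, val=83
Step 3: lo=5, hi=6, mid=5, val=62
Step 4: lo=6, hi=6, mid=6, val=82

Not found


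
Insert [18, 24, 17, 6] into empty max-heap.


Insert 18: [18]
Insert 24: [24, 18]
Insert 17: [24, 18, 17]
Insert 6: [24, 18, 17, 6]

Final heap: [24, 18, 17, 6]


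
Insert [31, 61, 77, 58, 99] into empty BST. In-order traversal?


Insert 31: root
Insert 61: R from 31
Insert 77: R from 31 -> R from 61
Insert 58: R from 31 -> L from 61
Insert 99: R from 31 -> R from 61 -> R from 77

In-order: [31, 58, 61, 77, 99]


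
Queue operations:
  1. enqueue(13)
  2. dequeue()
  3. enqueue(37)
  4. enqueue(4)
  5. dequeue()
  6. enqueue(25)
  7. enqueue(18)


enqueue(13) -> [13]
dequeue()->13, []
enqueue(37) -> [37]
enqueue(4) -> [37, 4]
dequeue()->37, [4]
enqueue(25) -> [4, 25]
enqueue(18) -> [4, 25, 18]

Final queue: [4, 25, 18]


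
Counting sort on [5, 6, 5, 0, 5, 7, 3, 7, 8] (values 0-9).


Input: [5, 6, 5, 0, 5, 7, 3, 7, 8]
Counts: [1, 0, 0, 1, 0, 3, 1, 2, 1, 0]

Sorted: [0, 3, 5, 5, 5, 6, 7, 7, 8]


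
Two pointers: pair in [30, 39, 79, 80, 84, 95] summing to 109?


lo=0(30)+hi=5(95)=125
lo=0(30)+hi=4(84)=114
lo=0(30)+hi=3(80)=110
lo=0(30)+hi=2(79)=109

Yes: 30+79=109


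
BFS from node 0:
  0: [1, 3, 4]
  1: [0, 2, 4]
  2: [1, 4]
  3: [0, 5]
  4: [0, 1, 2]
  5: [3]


Visit 0, enqueue [1, 3, 4]
Visit 1, enqueue [2]
Visit 3, enqueue [5]
Visit 4, enqueue []
Visit 2, enqueue []
Visit 5, enqueue []

BFS order: [0, 1, 3, 4, 2, 5]


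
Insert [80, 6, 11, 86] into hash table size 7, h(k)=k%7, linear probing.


Insert 80: h=3 -> slot 3
Insert 6: h=6 -> slot 6
Insert 11: h=4 -> slot 4
Insert 86: h=2 -> slot 2

Table: [None, None, 86, 80, 11, None, 6]


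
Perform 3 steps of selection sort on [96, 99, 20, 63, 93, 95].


Initial: [96, 99, 20, 63, 93, 95]
Step 1: min=20 at 2
  Swap: [20, 99, 96, 63, 93, 95]
Step 2: min=63 at 3
  Swap: [20, 63, 96, 99, 93, 95]
Step 3: min=93 at 4
  Swap: [20, 63, 93, 99, 96, 95]

After 3 steps: [20, 63, 93, 99, 96, 95]


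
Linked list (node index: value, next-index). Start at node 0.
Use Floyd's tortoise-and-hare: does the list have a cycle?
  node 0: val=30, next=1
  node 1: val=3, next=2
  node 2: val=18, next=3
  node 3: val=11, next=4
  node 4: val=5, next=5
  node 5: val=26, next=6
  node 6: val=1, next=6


Floyd's tortoise (slow, +1) and hare (fast, +2):
  init: slow=0, fast=0
  step 1: slow=1, fast=2
  step 2: slow=2, fast=4
  step 3: slow=3, fast=6
  step 4: slow=4, fast=6
  step 5: slow=5, fast=6
  step 6: slow=6, fast=6
  slow == fast at node 6: cycle detected

Cycle: yes


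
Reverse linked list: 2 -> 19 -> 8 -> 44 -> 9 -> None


Step 1: curr=2, set curr.next=prev(None) | reversed so far: 2
Step 2: curr=19, set curr.next=prev(2) | reversed so far: 19 -> 2
Step 3: curr=8, set curr.next=prev(19) | reversed so far: 8 -> 19 -> 2
Step 4: curr=44, set curr.next=prev(8) | reversed so far: 44 -> 8 -> 19 -> 2
Step 5: curr=9, set curr.next=prev(44) | reversed so far: 9 -> 44 -> 8 -> 19 -> 2

9 -> 44 -> 8 -> 19 -> 2 -> None


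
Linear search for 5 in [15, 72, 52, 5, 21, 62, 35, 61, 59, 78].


i=0: 15!=5
i=1: 72!=5
i=2: 52!=5
i=3: 5==5 found!

Found at 3, 4 comps


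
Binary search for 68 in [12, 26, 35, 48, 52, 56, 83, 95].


Step 1: lo=0, hi=7, mid=3, val=48
Step 2: lo=4, hi=7, mid=5, val=56
Step 3: lo=6, hi=7, mid=6, val=83

Not found


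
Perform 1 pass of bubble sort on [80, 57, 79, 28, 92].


Initial: [80, 57, 79, 28, 92]
Pass 1: [57, 79, 28, 80, 92] (3 swaps)

After 1 pass: [57, 79, 28, 80, 92]


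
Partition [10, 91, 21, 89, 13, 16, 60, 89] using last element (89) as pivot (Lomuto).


Pivot: 89
  10 <= 89: advance i (no swap)
  21 <= 89: swap -> [10, 21, 91, 89, 13, 16, 60, 89]
  89 <= 89: swap -> [10, 21, 89, 91, 13, 16, 60, 89]
  13 <= 89: swap -> [10, 21, 89, 13, 91, 16, 60, 89]
  16 <= 89: swap -> [10, 21, 89, 13, 16, 91, 60, 89]
  60 <= 89: swap -> [10, 21, 89, 13, 16, 60, 91, 89]
Place pivot at 6: [10, 21, 89, 13, 16, 60, 89, 91]

Partitioned: [10, 21, 89, 13, 16, 60, 89, 91]


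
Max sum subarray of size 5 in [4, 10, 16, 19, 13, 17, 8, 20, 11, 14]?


[0:5]: 62
[1:6]: 75
[2:7]: 73
[3:8]: 77
[4:9]: 69
[5:10]: 70

Max: 77 at [3:8]


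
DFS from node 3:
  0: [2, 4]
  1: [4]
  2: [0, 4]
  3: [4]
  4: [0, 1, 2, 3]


Visit 3, push [4]
Visit 4, push [2, 1, 0]
Visit 0, push [2]
Visit 2, push []
Visit 1, push []

DFS order: [3, 4, 0, 2, 1]


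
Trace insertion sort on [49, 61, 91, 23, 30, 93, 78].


Initial: [49, 61, 91, 23, 30, 93, 78]
Insert 61: [49, 61, 91, 23, 30, 93, 78]
Insert 91: [49, 61, 91, 23, 30, 93, 78]
Insert 23: [23, 49, 61, 91, 30, 93, 78]
Insert 30: [23, 30, 49, 61, 91, 93, 78]
Insert 93: [23, 30, 49, 61, 91, 93, 78]
Insert 78: [23, 30, 49, 61, 78, 91, 93]

Sorted: [23, 30, 49, 61, 78, 91, 93]


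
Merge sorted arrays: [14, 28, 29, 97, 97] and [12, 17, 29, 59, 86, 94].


Take 12 from B
Take 14 from A
Take 17 from B
Take 28 from A
Take 29 from A
Take 29 from B
Take 59 from B
Take 86 from B
Take 94 from B

Merged: [12, 14, 17, 28, 29, 29, 59, 86, 94, 97, 97]


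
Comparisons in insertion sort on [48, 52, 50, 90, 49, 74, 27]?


Algorithm: insertion sort
Input: [48, 52, 50, 90, 49, 74, 27]
Sorted: [27, 48, 49, 50, 52, 74, 90]

16


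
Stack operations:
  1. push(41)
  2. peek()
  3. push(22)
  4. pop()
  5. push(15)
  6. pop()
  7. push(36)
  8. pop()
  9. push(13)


push(41) -> [41]
peek()->41
push(22) -> [41, 22]
pop()->22, [41]
push(15) -> [41, 15]
pop()->15, [41]
push(36) -> [41, 36]
pop()->36, [41]
push(13) -> [41, 13]

Final stack: [41, 13]


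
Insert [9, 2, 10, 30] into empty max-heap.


Insert 9: [9]
Insert 2: [9, 2]
Insert 10: [10, 2, 9]
Insert 30: [30, 10, 9, 2]

Final heap: [30, 10, 9, 2]


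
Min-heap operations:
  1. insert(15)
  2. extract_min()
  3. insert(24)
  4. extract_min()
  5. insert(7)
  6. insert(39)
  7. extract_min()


insert(15) -> [15]
extract_min()->15, []
insert(24) -> [24]
extract_min()->24, []
insert(7) -> [7]
insert(39) -> [7, 39]
extract_min()->7, [39]

Final heap: [39]


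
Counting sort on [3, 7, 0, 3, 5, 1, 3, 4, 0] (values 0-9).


Input: [3, 7, 0, 3, 5, 1, 3, 4, 0]
Counts: [2, 1, 0, 3, 1, 1, 0, 1, 0, 0]

Sorted: [0, 0, 1, 3, 3, 3, 4, 5, 7]


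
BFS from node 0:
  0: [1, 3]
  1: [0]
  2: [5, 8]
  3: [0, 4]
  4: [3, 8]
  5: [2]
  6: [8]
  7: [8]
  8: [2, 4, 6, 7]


Visit 0, enqueue [1, 3]
Visit 1, enqueue []
Visit 3, enqueue [4]
Visit 4, enqueue [8]
Visit 8, enqueue [2, 6, 7]
Visit 2, enqueue [5]
Visit 6, enqueue []
Visit 7, enqueue []
Visit 5, enqueue []

BFS order: [0, 1, 3, 4, 8, 2, 6, 7, 5]


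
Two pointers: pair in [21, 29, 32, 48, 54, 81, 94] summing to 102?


lo=0(21)+hi=6(94)=115
lo=0(21)+hi=5(81)=102

Yes: 21+81=102


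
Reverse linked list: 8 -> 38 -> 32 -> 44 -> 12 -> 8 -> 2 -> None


Step 1: curr=8, set curr.next=prev(None) | reversed so far: 8
Step 2: curr=38, set curr.next=prev(8) | reversed so far: 38 -> 8
Step 3: curr=32, set curr.next=prev(38) | reversed so far: 32 -> 38 -> 8
Step 4: curr=44, set curr.next=prev(32) | reversed so far: 44 -> 32 -> 38 -> 8
Step 5: curr=12, set curr.next=prev(44) | reversed so far: 12 -> 44 -> 32 -> 38 -> 8
Step 6: curr=8, set curr.next=prev(12) | reversed so far: 8 -> 12 -> 44 -> 32 -> 38 -> 8
Step 7: curr=2, set curr.next=prev(8) | reversed so far: 2 -> 8 -> 12 -> 44 -> 32 -> 38 -> 8

2 -> 8 -> 12 -> 44 -> 32 -> 38 -> 8 -> None


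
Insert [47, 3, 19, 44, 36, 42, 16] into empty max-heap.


Insert 47: [47]
Insert 3: [47, 3]
Insert 19: [47, 3, 19]
Insert 44: [47, 44, 19, 3]
Insert 36: [47, 44, 19, 3, 36]
Insert 42: [47, 44, 42, 3, 36, 19]
Insert 16: [47, 44, 42, 3, 36, 19, 16]

Final heap: [47, 44, 42, 3, 36, 19, 16]


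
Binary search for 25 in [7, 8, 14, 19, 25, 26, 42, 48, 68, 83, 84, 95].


Step 1: lo=0, hi=11, mid=5, val=26
Step 2: lo=0, hi=4, mid=2, val=14
Step 3: lo=3, hi=4, mid=3, val=19
Step 4: lo=4, hi=4, mid=4, val=25

Found at index 4


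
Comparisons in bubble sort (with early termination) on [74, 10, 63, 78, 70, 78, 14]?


Algorithm: bubble sort (with early termination)
Input: [74, 10, 63, 78, 70, 78, 14]
Sorted: [10, 14, 63, 70, 74, 78, 78]

21


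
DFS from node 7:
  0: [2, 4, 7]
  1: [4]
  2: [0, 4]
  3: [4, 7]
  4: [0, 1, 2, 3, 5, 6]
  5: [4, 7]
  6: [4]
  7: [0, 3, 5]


Visit 7, push [5, 3, 0]
Visit 0, push [4, 2]
Visit 2, push [4]
Visit 4, push [6, 5, 3, 1]
Visit 1, push []
Visit 3, push []
Visit 5, push []
Visit 6, push []

DFS order: [7, 0, 2, 4, 1, 3, 5, 6]
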